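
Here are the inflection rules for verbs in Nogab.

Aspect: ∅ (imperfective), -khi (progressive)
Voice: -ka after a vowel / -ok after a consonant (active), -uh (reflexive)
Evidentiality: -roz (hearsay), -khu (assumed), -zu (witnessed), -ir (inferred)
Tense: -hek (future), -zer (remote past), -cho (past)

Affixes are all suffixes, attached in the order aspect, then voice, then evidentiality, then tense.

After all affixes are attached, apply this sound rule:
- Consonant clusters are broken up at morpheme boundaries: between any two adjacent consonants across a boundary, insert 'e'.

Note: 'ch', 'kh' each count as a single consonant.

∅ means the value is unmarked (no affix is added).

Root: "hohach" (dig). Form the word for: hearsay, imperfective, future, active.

hohachokerozehek

aspect = imperfective: zero marking, form stays hohach.
Attach voice active -ok (after consonant 'ch') → hohachok.
Attach evidentiality hearsay -roz → hohachokroz.
Attach tense future -hek → hohachokrozhek.
Apply epenthesis: hohachokrozhek → hohachokerozehek.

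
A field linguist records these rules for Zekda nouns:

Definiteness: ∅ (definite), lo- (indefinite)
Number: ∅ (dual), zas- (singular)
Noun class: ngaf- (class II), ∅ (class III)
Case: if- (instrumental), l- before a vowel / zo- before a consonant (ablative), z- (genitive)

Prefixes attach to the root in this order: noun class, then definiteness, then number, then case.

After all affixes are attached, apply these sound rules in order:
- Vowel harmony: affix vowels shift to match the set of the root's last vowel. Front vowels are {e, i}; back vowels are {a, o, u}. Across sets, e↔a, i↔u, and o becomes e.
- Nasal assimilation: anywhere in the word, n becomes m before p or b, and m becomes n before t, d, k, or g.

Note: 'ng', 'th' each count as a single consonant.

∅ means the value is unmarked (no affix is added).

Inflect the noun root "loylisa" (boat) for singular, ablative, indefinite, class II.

zozaslongafloylisa

Attach noun class class II ngaf- → ngafloylisa.
Attach definiteness indefinite lo- → longafloylisa.
Attach number singular zas- → zaslongafloylisa.
Attach case ablative zo- (before consonant 'z') → zozaslongafloylisa.
Vowel harmony: no change.
Nasal assimilation: no change.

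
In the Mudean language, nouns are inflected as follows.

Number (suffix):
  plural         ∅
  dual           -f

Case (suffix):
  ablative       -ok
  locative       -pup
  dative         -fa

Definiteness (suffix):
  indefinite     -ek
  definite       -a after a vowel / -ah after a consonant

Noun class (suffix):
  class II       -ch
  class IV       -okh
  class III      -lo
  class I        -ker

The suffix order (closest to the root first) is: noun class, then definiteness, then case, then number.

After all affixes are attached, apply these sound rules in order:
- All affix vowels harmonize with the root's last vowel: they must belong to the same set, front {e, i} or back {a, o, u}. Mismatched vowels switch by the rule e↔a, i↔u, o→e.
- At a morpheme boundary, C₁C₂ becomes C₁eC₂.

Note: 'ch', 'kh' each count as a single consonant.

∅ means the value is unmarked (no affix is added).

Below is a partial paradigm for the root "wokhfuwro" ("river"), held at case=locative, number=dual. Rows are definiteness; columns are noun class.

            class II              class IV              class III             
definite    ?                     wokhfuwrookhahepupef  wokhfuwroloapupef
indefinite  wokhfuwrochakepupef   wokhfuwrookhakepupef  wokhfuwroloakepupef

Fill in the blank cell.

wokhfuwrochahepupef

Attach noun class class II -ch → wokhfuwroch.
Attach definiteness definite -ah (after consonant 'ch') → wokhfuwrochah.
Attach case locative -pup → wokhfuwrochahpup.
Attach number dual -f → wokhfuwrochahpupf.
Vowel harmony: no change.
Apply epenthesis: wokhfuwrochahpupf → wokhfuwrochahepupef.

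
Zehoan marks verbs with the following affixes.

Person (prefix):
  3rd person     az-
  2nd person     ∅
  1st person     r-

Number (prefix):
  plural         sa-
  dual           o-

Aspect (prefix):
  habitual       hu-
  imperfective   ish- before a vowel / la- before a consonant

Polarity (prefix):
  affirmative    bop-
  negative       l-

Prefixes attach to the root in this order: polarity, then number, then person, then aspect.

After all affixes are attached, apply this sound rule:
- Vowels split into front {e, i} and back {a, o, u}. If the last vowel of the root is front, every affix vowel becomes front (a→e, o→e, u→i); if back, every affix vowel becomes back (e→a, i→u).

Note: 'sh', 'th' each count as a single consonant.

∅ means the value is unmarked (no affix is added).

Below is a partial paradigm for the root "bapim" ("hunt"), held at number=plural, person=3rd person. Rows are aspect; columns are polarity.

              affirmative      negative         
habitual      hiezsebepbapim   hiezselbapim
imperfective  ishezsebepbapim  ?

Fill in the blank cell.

ishezselbapim

Attach polarity negative l- → lbapim.
Attach number plural sa- → salbapim.
Attach person 3rd person az- → azsalbapim.
Attach aspect imperfective ish- (before vowel 'a') → ishazsalbapim.
Apply vowel harmony: ishazsalbapim → ishezselbapim.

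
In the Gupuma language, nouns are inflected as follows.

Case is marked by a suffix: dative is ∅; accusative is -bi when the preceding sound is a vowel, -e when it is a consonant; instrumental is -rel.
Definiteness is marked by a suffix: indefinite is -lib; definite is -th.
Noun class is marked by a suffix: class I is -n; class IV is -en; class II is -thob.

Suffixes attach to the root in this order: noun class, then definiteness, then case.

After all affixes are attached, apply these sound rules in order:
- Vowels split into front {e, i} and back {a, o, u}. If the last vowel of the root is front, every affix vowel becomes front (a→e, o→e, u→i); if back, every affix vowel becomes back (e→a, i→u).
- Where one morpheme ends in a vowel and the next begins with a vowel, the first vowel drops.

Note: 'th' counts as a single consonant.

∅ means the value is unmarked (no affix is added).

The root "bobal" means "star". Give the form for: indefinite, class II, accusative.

Attach noun class class II -thob → bobalthob.
Attach definiteness indefinite -lib → bobalthoblib.
Attach case accusative -e (after consonant 'b') → bobalthoblibe.
Apply vowel harmony: bobalthoblibe → bobalthobluba.
Vowel deletion: no change.

bobalthobluba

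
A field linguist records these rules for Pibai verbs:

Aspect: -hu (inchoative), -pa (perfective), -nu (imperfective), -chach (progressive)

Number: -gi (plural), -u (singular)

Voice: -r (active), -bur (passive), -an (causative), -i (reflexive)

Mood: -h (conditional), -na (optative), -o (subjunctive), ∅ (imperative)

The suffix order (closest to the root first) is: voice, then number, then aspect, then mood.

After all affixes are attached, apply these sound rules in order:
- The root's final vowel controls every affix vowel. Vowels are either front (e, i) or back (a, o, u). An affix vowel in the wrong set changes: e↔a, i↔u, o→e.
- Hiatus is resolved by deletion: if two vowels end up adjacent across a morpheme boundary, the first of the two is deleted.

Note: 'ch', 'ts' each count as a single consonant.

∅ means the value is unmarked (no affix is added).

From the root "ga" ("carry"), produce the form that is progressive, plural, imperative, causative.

ganguchach

Attach voice causative -an → gaan.
Attach number plural -gi → gaangi.
Attach aspect progressive -chach → gaangichach.
mood = imperative: zero marking, form stays gaangichach.
Apply vowel harmony: gaangichach → gaanguchach.
Apply vowel deletion: gaanguchach → ganguchach.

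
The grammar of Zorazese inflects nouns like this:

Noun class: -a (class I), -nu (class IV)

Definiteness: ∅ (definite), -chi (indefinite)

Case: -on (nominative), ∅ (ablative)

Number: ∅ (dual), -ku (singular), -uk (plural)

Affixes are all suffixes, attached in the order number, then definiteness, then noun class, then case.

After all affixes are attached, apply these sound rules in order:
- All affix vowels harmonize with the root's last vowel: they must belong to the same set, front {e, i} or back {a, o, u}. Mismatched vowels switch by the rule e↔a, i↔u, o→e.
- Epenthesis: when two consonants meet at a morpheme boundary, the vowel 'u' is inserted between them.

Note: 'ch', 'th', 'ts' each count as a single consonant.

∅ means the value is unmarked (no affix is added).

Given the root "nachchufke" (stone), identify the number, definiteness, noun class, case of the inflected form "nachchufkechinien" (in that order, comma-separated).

dual, indefinite, class IV, nominative

Segment: nachchufke-chi-nu-on.
number: ∅ → dual.
definiteness: -chi → indefinite.
noun class: -nu → class IV.
case: -on → nominative.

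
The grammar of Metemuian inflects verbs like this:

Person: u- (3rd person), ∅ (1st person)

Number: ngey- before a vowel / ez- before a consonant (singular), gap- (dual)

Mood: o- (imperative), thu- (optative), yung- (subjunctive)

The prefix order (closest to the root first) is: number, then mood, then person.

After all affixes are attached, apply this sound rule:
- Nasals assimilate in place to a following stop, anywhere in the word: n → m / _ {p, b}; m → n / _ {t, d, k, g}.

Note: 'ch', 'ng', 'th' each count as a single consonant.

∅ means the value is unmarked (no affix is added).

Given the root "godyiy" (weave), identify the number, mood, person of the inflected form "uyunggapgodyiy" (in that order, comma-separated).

Segment: u-yung-gap-godyiy.
number: gap- → dual.
mood: yung- → subjunctive.
person: u- → 3rd person.

dual, subjunctive, 3rd person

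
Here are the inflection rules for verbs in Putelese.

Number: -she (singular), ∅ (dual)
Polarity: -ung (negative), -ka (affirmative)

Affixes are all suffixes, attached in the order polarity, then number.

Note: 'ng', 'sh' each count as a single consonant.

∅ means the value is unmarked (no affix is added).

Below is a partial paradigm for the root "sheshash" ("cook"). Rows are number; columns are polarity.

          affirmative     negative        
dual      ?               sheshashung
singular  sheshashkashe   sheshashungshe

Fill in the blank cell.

Attach polarity affirmative -ka → sheshashka.
number = dual: zero marking, form stays sheshashka.

sheshashka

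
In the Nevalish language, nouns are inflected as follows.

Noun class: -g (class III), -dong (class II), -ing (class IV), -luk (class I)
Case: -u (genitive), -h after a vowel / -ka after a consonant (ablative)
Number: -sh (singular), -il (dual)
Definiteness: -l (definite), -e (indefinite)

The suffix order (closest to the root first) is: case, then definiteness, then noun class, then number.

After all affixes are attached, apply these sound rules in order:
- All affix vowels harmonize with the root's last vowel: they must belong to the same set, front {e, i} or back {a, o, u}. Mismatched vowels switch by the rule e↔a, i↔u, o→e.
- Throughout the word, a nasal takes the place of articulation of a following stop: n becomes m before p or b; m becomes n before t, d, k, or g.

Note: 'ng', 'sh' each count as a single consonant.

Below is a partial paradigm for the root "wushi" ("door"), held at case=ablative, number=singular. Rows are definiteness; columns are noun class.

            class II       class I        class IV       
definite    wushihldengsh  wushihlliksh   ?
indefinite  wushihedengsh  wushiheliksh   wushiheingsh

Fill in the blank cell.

Attach case ablative -h (after vowel 'i') → wushih.
Attach definiteness definite -l → wushihl.
Attach noun class class IV -ing → wushihling.
Attach number singular -sh → wushihlingsh.
Vowel harmony: no change.
Nasal assimilation: no change.

wushihlingsh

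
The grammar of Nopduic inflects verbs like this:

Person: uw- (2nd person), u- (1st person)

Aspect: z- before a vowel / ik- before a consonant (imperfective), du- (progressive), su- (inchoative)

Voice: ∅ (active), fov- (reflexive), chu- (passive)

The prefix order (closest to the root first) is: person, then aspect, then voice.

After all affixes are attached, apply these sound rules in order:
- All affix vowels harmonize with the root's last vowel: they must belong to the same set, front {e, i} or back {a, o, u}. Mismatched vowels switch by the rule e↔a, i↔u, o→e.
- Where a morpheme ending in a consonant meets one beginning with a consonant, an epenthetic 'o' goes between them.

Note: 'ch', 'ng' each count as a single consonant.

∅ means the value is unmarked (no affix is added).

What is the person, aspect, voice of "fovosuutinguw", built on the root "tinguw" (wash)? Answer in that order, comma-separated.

1st person, inchoative, reflexive

Segment: fov-su-u-tinguw.
person: u- → 1st person.
aspect: su- → inchoative.
voice: fov- → reflexive.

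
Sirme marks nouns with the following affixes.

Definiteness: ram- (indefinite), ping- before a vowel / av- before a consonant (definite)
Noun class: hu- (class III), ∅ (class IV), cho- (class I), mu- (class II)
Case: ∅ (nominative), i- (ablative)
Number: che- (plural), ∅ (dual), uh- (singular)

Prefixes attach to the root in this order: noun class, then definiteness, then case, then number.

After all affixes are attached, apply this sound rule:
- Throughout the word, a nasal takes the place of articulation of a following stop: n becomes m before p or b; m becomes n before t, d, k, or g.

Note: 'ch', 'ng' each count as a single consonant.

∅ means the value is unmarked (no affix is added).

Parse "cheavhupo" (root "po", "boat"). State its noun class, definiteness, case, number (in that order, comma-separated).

Segment: che-av-hu-po.
noun class: hu- → class III.
definiteness: ping/av- → definite.
case: ∅ → nominative.
number: che- → plural.

class III, definite, nominative, plural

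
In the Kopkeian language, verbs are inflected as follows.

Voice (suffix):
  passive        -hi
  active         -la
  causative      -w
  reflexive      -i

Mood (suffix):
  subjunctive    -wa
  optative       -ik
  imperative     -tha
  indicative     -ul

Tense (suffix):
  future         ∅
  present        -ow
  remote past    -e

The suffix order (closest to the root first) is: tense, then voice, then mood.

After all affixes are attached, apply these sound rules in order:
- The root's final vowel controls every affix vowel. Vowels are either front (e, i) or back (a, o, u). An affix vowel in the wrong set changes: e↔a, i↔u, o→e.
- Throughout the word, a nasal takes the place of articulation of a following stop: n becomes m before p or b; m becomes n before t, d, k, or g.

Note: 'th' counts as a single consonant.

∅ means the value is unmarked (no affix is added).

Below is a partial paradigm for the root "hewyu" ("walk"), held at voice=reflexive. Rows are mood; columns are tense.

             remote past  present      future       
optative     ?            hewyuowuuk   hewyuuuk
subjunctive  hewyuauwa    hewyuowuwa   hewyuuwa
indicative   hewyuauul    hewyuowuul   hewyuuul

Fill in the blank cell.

Attach tense remote past -e → hewyue.
Attach voice reflexive -i → hewyuei.
Attach mood optative -ik → hewyueiik.
Apply vowel harmony: hewyueiik → hewyuauuk.
Nasal assimilation: no change.

hewyuauuk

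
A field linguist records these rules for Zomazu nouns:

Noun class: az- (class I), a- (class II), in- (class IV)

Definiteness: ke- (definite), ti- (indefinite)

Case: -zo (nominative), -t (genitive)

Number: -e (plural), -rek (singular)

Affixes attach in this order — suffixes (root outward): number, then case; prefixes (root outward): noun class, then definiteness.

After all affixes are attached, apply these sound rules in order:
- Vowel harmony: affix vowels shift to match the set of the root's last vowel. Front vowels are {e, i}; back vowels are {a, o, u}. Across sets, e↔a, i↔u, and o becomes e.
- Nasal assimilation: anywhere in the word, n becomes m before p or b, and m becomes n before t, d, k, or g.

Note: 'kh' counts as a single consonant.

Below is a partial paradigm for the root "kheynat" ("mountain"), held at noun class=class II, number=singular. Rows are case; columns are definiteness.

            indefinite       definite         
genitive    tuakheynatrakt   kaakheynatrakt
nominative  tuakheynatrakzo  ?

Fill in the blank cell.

Attach noun class class II a- → akheynat.
Attach number singular -rek → akheynatrek.
Attach definiteness definite ke- → keakheynatrek.
Attach case nominative -zo → keakheynatrekzo.
Apply vowel harmony: keakheynatrekzo → kaakheynatrakzo.
Nasal assimilation: no change.

kaakheynatrakzo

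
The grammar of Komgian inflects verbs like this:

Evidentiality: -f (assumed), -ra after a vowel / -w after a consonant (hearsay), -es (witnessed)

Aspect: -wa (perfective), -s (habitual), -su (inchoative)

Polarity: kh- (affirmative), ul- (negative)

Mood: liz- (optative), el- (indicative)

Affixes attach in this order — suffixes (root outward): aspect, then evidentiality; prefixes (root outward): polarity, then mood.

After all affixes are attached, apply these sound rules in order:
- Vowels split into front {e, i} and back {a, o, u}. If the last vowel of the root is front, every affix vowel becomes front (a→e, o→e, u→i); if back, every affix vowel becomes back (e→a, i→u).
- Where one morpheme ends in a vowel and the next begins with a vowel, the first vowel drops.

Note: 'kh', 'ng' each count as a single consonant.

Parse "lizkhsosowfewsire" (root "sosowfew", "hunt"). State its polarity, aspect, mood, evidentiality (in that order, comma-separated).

affirmative, inchoative, optative, hearsay

Segment: liz-kh-sosowfew-su-ra.
polarity: kh- → affirmative.
aspect: -su → inchoative.
mood: liz- → optative.
evidentiality: -ra/w → hearsay.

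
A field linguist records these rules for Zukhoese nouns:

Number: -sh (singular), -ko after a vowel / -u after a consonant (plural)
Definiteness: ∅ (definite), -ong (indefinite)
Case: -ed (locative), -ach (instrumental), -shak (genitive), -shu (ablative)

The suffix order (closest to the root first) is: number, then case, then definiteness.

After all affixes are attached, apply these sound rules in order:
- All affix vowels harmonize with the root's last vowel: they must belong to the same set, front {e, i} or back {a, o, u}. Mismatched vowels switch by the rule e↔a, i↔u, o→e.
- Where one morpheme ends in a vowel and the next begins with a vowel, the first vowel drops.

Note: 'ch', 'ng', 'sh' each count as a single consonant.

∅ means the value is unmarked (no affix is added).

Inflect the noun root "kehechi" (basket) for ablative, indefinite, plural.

Attach number plural -ko (after vowel 'i') → kehechiko.
Attach case ablative -shu → kehechikoshu.
Attach definiteness indefinite -ong → kehechikoshuong.
Apply vowel harmony: kehechikoshuong → kehechikeshieng.
Apply vowel deletion: kehechikeshieng → kehechikesheng.

kehechikesheng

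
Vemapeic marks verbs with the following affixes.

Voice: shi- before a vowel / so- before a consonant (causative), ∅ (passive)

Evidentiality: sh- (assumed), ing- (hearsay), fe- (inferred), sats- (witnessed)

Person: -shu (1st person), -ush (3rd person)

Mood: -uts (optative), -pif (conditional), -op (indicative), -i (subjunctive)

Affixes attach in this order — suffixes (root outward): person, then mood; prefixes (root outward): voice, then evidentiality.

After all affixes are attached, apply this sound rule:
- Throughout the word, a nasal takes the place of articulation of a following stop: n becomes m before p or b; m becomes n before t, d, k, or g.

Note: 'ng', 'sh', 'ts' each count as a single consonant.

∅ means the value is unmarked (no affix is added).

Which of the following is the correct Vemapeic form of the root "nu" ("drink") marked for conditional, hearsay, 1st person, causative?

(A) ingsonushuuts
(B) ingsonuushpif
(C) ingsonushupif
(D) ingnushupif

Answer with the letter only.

Attach voice causative so- (before consonant 'n') → sonu.
Attach evidentiality hearsay ing- → ingsonu.
Attach person 1st person -shu → ingsonushu.
Attach mood conditional -pif → ingsonushupif.
Nasal assimilation: no change.
So the correct form is ingsonushupif, option (C).
(D) ingnushupif is wrong: it uses passive instead of causative for voice.
(A) ingsonushuuts is wrong: it uses optative instead of conditional for mood.
(B) ingsonuushpif is wrong: it uses 3rd person instead of 1st person for person.

C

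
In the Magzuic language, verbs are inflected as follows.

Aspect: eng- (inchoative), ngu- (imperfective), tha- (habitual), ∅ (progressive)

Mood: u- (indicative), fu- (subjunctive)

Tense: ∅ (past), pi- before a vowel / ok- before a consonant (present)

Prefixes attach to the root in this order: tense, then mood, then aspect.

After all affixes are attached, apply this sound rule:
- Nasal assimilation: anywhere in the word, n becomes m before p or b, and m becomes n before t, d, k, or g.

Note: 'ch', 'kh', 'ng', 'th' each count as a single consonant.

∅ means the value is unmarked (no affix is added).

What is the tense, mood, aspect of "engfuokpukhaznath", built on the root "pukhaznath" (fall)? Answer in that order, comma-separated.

present, subjunctive, inchoative

Segment: eng-fu-ok-pukhaznath.
tense: pi/ok- → present.
mood: fu- → subjunctive.
aspect: eng- → inchoative.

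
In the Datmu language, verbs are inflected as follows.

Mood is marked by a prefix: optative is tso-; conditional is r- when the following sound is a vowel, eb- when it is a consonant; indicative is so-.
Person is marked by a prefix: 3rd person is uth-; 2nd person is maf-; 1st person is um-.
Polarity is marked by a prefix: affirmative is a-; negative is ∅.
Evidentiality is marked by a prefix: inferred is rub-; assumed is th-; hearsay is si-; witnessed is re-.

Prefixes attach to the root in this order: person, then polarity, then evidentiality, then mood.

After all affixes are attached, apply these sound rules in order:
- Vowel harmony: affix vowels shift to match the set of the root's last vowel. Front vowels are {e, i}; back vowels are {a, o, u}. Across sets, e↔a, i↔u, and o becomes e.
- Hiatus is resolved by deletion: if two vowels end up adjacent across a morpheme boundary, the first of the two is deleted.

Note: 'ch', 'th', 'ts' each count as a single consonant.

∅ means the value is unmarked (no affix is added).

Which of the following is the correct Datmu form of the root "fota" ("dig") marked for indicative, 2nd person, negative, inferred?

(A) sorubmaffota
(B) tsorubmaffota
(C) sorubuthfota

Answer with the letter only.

Attach person 2nd person maf- → maffota.
polarity = negative: zero marking, form stays maffota.
Attach evidentiality inferred rub- → rubmaffota.
Attach mood indicative so- → sorubmaffota.
Vowel harmony: no change.
Vowel deletion: no change.
So the correct form is sorubmaffota, option (A).
(B) tsorubmaffota is wrong: it uses optative instead of indicative for mood.
(C) sorubuthfota is wrong: it uses 3rd person instead of 2nd person for person.

A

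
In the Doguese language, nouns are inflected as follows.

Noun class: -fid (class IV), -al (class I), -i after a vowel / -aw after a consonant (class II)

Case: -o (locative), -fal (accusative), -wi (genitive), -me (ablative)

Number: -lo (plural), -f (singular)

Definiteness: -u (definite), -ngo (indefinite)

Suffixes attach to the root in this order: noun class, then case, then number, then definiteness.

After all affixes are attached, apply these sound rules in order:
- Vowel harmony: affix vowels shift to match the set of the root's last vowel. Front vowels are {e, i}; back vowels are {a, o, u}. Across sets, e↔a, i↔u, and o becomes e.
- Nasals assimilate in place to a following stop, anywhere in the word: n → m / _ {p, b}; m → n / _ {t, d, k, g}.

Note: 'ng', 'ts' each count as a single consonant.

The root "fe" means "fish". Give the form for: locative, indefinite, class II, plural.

Attach noun class class II -i (after vowel 'e') → fei.
Attach case locative -o → feio.
Attach number plural -lo → feiolo.
Attach definiteness indefinite -ngo → feiolongo.
Apply vowel harmony: feiolongo → feielenge.
Nasal assimilation: no change.

feielenge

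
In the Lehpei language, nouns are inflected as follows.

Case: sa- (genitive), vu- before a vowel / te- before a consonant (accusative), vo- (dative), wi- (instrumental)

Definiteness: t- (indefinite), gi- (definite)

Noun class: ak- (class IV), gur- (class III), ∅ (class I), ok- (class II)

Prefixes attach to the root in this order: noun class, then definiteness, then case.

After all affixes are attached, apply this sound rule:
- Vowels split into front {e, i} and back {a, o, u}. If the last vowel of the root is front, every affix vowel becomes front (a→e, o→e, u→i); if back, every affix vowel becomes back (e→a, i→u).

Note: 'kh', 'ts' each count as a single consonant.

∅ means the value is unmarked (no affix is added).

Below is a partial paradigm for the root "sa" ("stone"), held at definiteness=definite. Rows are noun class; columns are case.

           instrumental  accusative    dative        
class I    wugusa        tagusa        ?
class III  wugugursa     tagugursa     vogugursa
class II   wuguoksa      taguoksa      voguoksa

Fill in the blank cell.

noun class = class I: zero marking, form stays sa.
Attach definiteness definite gi- → gisa.
Attach case dative vo- → vogisa.
Apply vowel harmony: vogisa → vogusa.

vogusa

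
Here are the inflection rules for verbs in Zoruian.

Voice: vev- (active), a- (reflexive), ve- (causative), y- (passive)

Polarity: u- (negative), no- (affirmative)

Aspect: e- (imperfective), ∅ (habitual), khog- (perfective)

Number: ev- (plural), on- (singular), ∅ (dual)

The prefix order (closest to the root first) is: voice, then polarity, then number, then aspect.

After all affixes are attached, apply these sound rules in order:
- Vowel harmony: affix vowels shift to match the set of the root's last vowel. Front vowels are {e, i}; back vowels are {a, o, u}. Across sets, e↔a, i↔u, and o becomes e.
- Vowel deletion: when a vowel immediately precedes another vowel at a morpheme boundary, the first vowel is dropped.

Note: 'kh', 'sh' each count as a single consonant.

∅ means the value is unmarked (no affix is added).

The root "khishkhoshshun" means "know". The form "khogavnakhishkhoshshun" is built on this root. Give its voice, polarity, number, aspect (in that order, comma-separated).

reflexive, affirmative, plural, perfective

Segment: khog-ev-no-a-khishkhoshshun.
voice: a- → reflexive.
polarity: no- → affirmative.
number: ev- → plural.
aspect: khog- → perfective.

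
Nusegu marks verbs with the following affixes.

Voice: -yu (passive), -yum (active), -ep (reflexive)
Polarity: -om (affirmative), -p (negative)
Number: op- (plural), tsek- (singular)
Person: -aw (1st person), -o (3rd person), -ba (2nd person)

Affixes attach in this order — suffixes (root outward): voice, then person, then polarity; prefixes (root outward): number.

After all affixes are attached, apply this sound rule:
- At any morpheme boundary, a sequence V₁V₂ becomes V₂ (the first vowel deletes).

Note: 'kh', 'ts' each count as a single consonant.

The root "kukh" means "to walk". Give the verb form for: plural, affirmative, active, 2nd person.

Attach voice active -yum → kukhyum.
Attach number plural op- → opkukhyum.
Attach person 2nd person -ba → opkukhyumba.
Attach polarity affirmative -om → opkukhyumbaom.
Apply vowel deletion: opkukhyumbaom → opkukhyumbom.

opkukhyumbom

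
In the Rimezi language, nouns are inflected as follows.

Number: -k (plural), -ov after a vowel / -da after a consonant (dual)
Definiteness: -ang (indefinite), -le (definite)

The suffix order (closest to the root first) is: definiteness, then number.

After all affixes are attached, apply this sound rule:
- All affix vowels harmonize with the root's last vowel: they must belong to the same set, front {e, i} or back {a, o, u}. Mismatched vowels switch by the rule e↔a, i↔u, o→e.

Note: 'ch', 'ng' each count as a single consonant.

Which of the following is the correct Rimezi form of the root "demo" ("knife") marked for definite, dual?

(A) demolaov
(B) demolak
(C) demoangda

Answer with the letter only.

A

Attach definiteness definite -le → demole.
Attach number dual -ov (after vowel 'e') → demoleov.
Apply vowel harmony: demoleov → demolaov.
So the correct form is demolaov, option (A).
(C) demoangda is wrong: it uses indefinite instead of definite for definiteness.
(B) demolak is wrong: it uses plural instead of dual for number.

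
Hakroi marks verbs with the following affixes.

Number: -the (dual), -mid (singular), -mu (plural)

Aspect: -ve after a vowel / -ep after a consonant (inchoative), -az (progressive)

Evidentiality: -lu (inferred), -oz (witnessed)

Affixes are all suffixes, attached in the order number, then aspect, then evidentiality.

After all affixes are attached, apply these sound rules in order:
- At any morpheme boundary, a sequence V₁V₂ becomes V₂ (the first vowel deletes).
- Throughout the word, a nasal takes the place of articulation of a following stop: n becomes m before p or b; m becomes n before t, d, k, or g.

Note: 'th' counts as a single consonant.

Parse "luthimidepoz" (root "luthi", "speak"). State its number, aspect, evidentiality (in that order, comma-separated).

Segment: luthi-mid-ep-oz.
number: -mid → singular.
aspect: -ve/ep → inchoative.
evidentiality: -oz → witnessed.

singular, inchoative, witnessed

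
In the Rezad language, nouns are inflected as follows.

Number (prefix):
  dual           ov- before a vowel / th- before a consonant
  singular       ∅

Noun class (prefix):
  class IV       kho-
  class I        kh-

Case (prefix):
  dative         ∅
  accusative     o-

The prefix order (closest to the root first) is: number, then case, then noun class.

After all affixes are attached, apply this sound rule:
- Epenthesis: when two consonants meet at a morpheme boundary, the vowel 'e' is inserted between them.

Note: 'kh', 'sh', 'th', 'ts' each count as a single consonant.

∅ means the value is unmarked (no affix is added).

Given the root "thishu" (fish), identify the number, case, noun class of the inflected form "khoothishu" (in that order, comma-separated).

Segment: kho-o-thishu.
number: ∅ → singular.
case: o- → accusative.
noun class: kho- → class IV.

singular, accusative, class IV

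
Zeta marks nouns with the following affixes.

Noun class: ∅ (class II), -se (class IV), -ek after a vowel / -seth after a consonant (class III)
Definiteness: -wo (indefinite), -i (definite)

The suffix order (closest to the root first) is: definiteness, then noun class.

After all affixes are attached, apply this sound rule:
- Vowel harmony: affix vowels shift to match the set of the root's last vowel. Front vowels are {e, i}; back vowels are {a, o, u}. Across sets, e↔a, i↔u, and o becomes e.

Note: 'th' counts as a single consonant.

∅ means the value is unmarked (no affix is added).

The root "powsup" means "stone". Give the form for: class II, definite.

Attach definiteness definite -i → powsupi.
noun class = class II: zero marking, form stays powsupi.
Apply vowel harmony: powsupi → powsupu.

powsupu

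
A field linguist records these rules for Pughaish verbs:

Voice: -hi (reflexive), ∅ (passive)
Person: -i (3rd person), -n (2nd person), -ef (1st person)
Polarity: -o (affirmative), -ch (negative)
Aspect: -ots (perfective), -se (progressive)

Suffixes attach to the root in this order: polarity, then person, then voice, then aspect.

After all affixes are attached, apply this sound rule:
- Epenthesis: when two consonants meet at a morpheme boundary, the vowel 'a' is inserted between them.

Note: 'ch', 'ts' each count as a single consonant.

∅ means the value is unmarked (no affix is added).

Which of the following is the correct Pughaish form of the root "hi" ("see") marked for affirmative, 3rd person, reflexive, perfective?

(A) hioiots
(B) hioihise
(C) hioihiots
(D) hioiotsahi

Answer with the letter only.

C

Attach polarity affirmative -o → hio.
Attach person 3rd person -i → hioi.
Attach voice reflexive -hi → hioihi.
Attach aspect perfective -ots → hioihiots.
Epenthesis: no change.
So the correct form is hioihiots, option (C).
(B) hioihise is wrong: it uses progressive instead of perfective for aspect.
(D) hioiotsahi is wrong: it has the affixes in the wrong order.
(A) hioiots is wrong: it uses passive instead of reflexive for voice.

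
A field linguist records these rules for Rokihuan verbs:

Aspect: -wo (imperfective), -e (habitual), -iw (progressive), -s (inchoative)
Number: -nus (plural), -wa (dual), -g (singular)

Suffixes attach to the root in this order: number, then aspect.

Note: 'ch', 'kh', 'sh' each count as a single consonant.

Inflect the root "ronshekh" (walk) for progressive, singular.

Attach number singular -g → ronshekhg.
Attach aspect progressive -iw → ronshekhgiw.

ronshekhgiw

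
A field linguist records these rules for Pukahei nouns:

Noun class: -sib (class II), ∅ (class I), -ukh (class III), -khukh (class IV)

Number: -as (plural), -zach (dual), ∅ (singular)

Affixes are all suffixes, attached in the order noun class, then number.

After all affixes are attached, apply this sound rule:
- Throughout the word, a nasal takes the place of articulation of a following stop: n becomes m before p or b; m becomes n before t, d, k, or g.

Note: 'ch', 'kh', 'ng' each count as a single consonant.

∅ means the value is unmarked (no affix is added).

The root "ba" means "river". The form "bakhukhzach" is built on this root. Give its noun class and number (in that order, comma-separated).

class IV, dual

Segment: ba-khukh-zach.
noun class: -khukh → class IV.
number: -zach → dual.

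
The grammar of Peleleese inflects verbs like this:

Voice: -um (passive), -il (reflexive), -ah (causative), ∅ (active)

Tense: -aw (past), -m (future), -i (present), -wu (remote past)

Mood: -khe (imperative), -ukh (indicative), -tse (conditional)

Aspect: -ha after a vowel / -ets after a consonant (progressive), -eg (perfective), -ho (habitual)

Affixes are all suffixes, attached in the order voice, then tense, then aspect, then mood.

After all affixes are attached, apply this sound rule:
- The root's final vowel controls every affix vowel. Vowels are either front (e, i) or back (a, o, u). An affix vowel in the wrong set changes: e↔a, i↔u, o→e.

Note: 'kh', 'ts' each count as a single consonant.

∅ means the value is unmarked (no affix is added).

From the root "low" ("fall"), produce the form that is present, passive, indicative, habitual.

Attach voice passive -um → lowum.
Attach tense present -i → lowumi.
Attach aspect habitual -ho → lowumiho.
Attach mood indicative -ukh → lowumihoukh.
Apply vowel harmony: lowumihoukh → lowumuhoukh.

lowumuhoukh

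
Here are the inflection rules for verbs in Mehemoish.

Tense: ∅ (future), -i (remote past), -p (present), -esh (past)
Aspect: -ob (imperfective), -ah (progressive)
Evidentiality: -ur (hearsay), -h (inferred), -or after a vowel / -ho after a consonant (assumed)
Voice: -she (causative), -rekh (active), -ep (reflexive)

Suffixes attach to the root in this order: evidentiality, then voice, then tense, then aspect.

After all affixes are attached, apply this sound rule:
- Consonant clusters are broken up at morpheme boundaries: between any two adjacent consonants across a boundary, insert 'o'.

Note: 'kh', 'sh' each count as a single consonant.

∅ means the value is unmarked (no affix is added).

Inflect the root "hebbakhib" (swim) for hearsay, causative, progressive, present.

hebbakhiburoshepah

Attach evidentiality hearsay -ur → hebbakhibur.
Attach voice causative -she → hebbakhiburshe.
Attach tense present -p → hebbakhiburshep.
Attach aspect progressive -ah → hebbakhiburshepah.
Apply epenthesis: hebbakhiburshepah → hebbakhiburoshepah.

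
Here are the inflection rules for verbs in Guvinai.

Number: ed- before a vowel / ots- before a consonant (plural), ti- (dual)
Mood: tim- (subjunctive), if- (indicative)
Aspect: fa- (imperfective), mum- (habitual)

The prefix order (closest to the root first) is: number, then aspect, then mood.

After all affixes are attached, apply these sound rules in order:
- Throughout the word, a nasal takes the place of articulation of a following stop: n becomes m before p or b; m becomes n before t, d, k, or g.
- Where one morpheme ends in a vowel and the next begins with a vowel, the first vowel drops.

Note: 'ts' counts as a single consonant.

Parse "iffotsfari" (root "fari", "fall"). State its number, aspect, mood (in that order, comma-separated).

plural, imperfective, indicative

Segment: if-fa-ots-fari.
number: ed/ots- → plural.
aspect: fa- → imperfective.
mood: if- → indicative.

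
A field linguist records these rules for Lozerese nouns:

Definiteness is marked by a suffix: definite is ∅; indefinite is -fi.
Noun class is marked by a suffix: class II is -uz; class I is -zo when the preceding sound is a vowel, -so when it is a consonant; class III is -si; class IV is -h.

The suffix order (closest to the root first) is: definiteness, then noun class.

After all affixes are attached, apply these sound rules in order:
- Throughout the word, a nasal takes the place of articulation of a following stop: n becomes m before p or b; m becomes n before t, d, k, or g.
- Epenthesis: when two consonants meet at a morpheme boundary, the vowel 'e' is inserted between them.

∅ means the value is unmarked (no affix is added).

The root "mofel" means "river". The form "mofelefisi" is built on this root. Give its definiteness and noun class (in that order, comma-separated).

indefinite, class III

Segment: mofel-fi-si.
definiteness: -fi → indefinite.
noun class: -si → class III.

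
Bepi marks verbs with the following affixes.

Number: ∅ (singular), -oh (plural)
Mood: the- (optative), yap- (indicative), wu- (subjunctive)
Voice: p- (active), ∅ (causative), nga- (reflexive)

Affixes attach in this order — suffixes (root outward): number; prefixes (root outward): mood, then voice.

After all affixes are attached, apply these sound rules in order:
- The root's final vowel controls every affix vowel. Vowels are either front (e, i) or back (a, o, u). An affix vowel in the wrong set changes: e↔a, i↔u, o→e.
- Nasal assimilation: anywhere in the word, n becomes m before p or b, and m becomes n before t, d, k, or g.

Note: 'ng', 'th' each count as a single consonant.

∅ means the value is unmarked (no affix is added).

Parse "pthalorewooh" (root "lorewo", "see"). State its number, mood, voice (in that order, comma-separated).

Segment: p-the-lorewo-oh.
number: -oh → plural.
mood: the- → optative.
voice: p- → active.

plural, optative, active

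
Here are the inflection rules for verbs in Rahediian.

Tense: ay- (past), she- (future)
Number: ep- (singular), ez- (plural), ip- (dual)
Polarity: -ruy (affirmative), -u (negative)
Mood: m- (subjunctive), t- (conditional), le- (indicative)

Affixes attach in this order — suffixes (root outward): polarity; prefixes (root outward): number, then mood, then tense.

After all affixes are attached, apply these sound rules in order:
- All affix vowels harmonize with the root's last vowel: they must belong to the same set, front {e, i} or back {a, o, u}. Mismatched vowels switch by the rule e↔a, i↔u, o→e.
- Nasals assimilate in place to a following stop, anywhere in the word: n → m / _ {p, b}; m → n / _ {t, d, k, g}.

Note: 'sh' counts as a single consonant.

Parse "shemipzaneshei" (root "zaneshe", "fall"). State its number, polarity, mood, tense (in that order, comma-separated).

Segment: she-m-ip-zaneshe-u.
number: ip- → dual.
polarity: -u → negative.
mood: m- → subjunctive.
tense: she- → future.

dual, negative, subjunctive, future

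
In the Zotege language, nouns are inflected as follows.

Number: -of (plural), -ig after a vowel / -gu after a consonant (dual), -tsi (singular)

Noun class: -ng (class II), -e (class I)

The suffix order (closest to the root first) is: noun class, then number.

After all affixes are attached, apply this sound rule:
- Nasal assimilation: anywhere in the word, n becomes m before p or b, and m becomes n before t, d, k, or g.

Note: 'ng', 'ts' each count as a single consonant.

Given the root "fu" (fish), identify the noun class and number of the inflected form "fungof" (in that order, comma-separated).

class II, plural

Segment: fu-ng-of.
noun class: -ng → class II.
number: -of → plural.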